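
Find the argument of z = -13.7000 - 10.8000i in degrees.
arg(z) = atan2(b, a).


Re = -13.7, Im = -10.8
arg = atan2(-10.8, -13.7) = -141.7505 degrees

arg(z) = -141.7505 degrees


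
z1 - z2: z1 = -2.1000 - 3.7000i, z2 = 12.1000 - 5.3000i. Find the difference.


Real: -2.1 - 12.1 = -14.2
Imag: -3.7 + 5.3 = 1.6

-14.2000 + 1.6000i


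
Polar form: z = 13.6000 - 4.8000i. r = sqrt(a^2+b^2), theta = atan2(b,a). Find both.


r = sqrt(184.96+23.04) = sqrt(208) = 14.4222
theta = atan2(-4.8, 13.6) = -19.4400 degrees

r = 14.4222, theta = -19.4400 degrees


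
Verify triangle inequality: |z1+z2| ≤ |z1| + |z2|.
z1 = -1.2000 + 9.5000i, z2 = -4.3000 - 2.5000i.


|z1| = sqrt((-1.2)^2 + 9.5^2) = sqrt(91.69) = 9.5755
|z2| = sqrt((-4.3)^2 + (-2.5)^2) = sqrt(24.74) = 4.9739
z1+z2 = -5.5000 + 7.0000i
|z1+z2| = sqrt(79.25) = 8.9022
|z1|+|z2| = 9.5755 + 4.9739 = 14.5494

|z1+z2| = 8.9022 ≤ |z1|+|z2| = 14.5494 (verified)


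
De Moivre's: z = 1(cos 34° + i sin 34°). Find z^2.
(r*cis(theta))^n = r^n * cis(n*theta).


r^2 = 1^2 = 1
n*theta = 2*34° = 68° = 68° (mod 360)
a = 1*cos(68°) = 0.3746
b = 1*sin(68°) = 0.9272

1 cis(68°) = 0.3746 + 0.9272i


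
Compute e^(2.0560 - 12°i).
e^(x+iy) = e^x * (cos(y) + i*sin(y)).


e^2.0560 = 7.81465
cos(-12°) = 0.97815
sin(-12°) = -0.207912
Real = 7.81465*0.97815 = 7.6439
Imag = 7.81465*(-0.207912) = -1.6248

7.6439 - 1.6248i


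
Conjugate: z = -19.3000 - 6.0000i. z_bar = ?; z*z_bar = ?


z_bar = -19.3000 + 6.0000i
z*z_bar = (-19.3)^2 + (-6)^2 = 372.49 + 36 = 408.49

z_bar = -19.3000 + 6.0000i, z*z_bar = 408.49


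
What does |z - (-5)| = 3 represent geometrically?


|z - z0| = r is a circle with center z0 and radius r.
Center = (-5, 0), radius = 3

Circle with center (-5, 0) and radius 3


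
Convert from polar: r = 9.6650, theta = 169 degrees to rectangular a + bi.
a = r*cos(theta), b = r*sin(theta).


a = 9.6650*cos(169°) = 9.6650*(-0.981627) = -9.4874
b = 9.6650*sin(169°) = 9.6650*0.19081 = 1.8442

-9.4874 + 1.8442i


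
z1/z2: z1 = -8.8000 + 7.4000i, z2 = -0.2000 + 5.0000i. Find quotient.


Conjugate of z2 = -0.2000 - 5.0000i
Numerator: (-8.8000 + 7.4000i)(-0.2000 - 5.0000i) = 38.7600 + 42.5200i
Denominator: (-0.2)^2 + 5^2 = 25.04
Result = (38.7600 + 42.5200i)/25.04

1.5479 + 1.6981i


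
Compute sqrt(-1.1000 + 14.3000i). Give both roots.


|z| = sqrt(1.21+204.49) = 14.3422
sqrt((|z|+a)/2) = sqrt((14.3422+(-1.1))/2) = sqrt(6.6211) = 2.5732
sqrt((|z|-a)/2) = sqrt((14.3422-(-1.1))/2) = sqrt(7.7211) = 2.7787

±(2.5732 + 2.7787i) i.e. 2.5732 + 2.7787i and -2.5732 - 2.7787i


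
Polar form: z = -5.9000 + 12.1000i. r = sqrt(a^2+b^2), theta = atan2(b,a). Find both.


r = sqrt(34.81+146.41) = sqrt(181.22) = 13.4618
theta = atan2(12.1, -5.9) = 115.9940 degrees

r = 13.4618, theta = 115.9940 degrees


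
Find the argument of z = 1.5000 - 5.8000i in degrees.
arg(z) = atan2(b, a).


Re = 1.5, Im = -5.8
arg = atan2(-5.8, 1.5) = -75.4998 degrees

arg(z) = -75.4998 degrees


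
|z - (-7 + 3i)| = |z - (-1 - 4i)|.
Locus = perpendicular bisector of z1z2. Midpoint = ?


Equal distances means the locus is the perpendicular bisector of z1 and z2.
Midpoint = ((-7+(-1))/2, (3+(-4))/2) = (-4.0000, -0.5000)

Perpendicular bisector through (-4.0000, -0.5000)


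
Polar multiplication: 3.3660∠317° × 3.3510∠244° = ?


r = 3.3660 * 3.3510 = 11.2795
theta = 317° + 244° = 561° = 201° (mod 360)

11.2795 cis(201°)


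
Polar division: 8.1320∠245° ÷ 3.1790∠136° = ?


r = 8.1320 / 3.1790 = 2.5580
theta = 245° - 136° = 109° = 109° (mod 360)

2.5580 cis(109°)


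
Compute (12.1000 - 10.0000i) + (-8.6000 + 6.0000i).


Real: 12.1 - 8.6 = 3.5
Imag: -10 + 6 = -4

3.5000 - 4.0000i


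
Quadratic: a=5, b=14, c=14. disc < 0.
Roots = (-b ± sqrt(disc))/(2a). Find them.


disc = 14^2 - 4*5*14 = 196 - 280 = -84
sqrt(|disc|) = sqrt(84) = 9.1652
Real part = -14/(2*5) = -1.4000
Imag part = 9.1652/(2*5) = 0.9165

-1.4000 ± 0.9165i


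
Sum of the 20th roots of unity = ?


The sum of all 20th roots of unity is 0.
Geometric series: (1 - w^20)/(1 - w) = (1-1)/(1-w) = 0 since w^20 = 1, w ≠ 1.
Alternatively: coefficient of z^19 in z^20 - 1 is 0.

0


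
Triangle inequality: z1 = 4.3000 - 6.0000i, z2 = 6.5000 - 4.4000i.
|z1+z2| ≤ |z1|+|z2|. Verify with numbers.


|z1| = sqrt(4.3^2 + (-6)^2) = sqrt(54.49) = 7.3817
|z2| = sqrt(6.5^2 + (-4.4)^2) = sqrt(61.61) = 7.8492
z1+z2 = 10.8000 - 10.4000i
|z1+z2| = sqrt(224.8) = 14.9933
|z1|+|z2| = 7.3817 + 7.8492 = 15.2309

|z1+z2| = 14.9933 ≤ |z1|+|z2| = 15.2309 (verified)


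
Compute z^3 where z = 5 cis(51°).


r^3 = 5^3 = 125
n*theta = 3*51° = 153° = 153° (mod 360)
a = 125*cos(153°) = -111.3758
b = 125*sin(153°) = 56.7488

125 cis(153°) = -111.3758 + 56.7488i


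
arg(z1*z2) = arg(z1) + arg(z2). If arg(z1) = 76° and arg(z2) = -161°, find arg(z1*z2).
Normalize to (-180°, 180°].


arg(z1*z2) = 76° - 161° = -85°
Normalized to (-180°, 180°]: -85°

-85°


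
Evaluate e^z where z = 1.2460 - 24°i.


e^1.2460 = 3.4764
cos(-24°) = 0.91355
sin(-24°) = -0.40674
Real = 3.4764*0.91355 = 3.1759
Imag = 3.4764*(-0.40674) = -1.4140

3.1759 - 1.4140i


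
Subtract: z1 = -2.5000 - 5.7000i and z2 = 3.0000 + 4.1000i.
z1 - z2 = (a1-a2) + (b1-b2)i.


Real: -2.5 - 3 = -5.5
Imag: -5.7 - 4.1 = -9.8

-5.5000 - 9.8000i


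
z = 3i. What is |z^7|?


|z| = sqrt(0+9) = sqrt(9) = 3
|z^7| = |z|^7 = 3^7 = 2187

|z^7| = 2187


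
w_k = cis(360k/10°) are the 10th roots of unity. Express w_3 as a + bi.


Angle = 360*3/10 = 108°
a = cos(108°) = -0.3090
b = sin(108°) = 0.9511

-0.3090 + 0.9511i


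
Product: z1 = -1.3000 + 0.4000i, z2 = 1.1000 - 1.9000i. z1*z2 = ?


Real = -1.3*1.1 - 0.4*(-1.9) = -1.43 - (-0.76) = -0.67
Imag = -1.3*(-1.9) + 1.1*0.4 = 2.47 + 0.44 = 2.91

-0.6700 + 2.9100i


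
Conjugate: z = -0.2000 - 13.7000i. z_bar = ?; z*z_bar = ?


z_bar = -0.2000 + 13.7000i
z*z_bar = (-0.2)^2 + (-13.7)^2 = 0.04 + 187.69 = 187.73

z_bar = -0.2000 + 13.7000i, z*z_bar = 187.73


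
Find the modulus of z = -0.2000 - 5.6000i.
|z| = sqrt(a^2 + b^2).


|z| = sqrt((-0.2)^2 + (-5.6)^2) = sqrt(0.04 + 31.36) = sqrt(31.4) = 5.6036

|z| = 5.6036


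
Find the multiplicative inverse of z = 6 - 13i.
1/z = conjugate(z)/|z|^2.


|z|^2 = 36+169 = 205
1/z = (6 + 13i)/205

1/z = 0.0293 + 0.0634i


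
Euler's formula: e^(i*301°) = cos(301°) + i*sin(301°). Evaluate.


cos(301°) = 0.5150
sin(301°) = -0.8572

e^(i*301°) = 0.5150 - 0.8572i


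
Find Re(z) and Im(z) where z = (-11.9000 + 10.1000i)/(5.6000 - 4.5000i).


Multiply by conjugate: (-11.9000 + 10.1000i)(5.6000 + 4.5000i) / (5.6^2 + (-4.5)^2)
Numerator real = -11.9*5.6 + 10.1*(-4.5) = -112.09
Numerator imag = 10.1*5.6 - (-11.9)*(-4.5) = 3.01
Denominator = 51.61
Re(z) = -112.09/51.61 = -2.1719
Im(z) = 3.01/51.61 = 0.0583

Re(z) = -2.1719, Im(z) = 0.0583


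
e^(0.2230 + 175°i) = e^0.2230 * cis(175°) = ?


e^0.2230 = 1.2498
cos(175°) = -0.9962
sin(175°) = 0.08716
Real = 1.2498*(-0.9962) = -1.2451
Imag = 1.2498*0.08716 = 0.1089

-1.2451 + 0.1089i


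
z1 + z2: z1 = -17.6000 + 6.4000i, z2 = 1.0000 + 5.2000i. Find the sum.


Real: -17.6 + 1 = -16.6
Imag: 6.4 + 5.2 = 11.6

-16.6000 + 11.6000i


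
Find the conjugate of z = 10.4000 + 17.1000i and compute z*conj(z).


z_bar = 10.4000 - 17.1000i
z*z_bar = 10.4^2 + 17.1^2 = 108.16 + 292.41 = 400.57

z_bar = 10.4000 - 17.1000i, z*z_bar = 400.57


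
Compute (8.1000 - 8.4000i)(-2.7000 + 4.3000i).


Real = 8.1*(-2.7) - (-8.4)*4.3 = -21.87 - (-36.12) = 14.25
Imag = 8.1*4.3 - (2.7)*(-8.4) = 34.83 + 22.68 = 57.51

14.2500 + 57.5100i


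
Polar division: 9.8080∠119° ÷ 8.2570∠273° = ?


r = 9.8080 / 8.2570 = 1.1878
theta = 119° - 273° = -154° = 206° (mod 360)

1.1878 cis(206°)


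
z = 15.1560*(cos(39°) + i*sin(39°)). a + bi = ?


a = 15.1560*cos(39°) = 15.1560*0.777146 = 11.7784
b = 15.1560*sin(39°) = 15.1560*0.62932 = 9.5380

11.7784 + 9.5380i


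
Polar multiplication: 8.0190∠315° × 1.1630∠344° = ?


r = 8.0190 * 1.1630 = 9.3261
theta = 315° + 344° = 659° = 299° (mod 360)

9.3261 cis(299°)


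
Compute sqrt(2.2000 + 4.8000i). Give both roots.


|z| = sqrt(4.84+23.04) = 5.2802
sqrt((|z|+a)/2) = sqrt((5.2802+2.2)/2) = sqrt(3.7401) = 1.9339
sqrt((|z|-a)/2) = sqrt((5.2802-2.2)/2) = sqrt(1.5401) = 1.2410

±(1.9339 + 1.2410i) i.e. 1.9339 + 1.2410i and -1.9339 - 1.2410i


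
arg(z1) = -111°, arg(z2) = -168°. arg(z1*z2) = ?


arg(z1*z2) = -111° - 168° = -279°
Normalized to (-180°, 180°]: 81°

81°


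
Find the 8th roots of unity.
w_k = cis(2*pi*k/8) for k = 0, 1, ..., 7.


The 8th roots of unity are cis(360k/8°) for k=0..7
Angle step = 360/8 = 45°
Primitive root: cis(45°)
Primitive root = 0.7071 + 0.7071i

8 roots at angles: 0°, 45°, 90°, 135°, 180°, 225°, 270°, 315°


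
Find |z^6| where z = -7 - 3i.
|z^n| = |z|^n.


|z| = sqrt(49+9) = sqrt(58) = 7.6158
|z^6| = |z|^6 = (sqrt(58))^6 = 58^3 = 195112

|z^6| = 195112


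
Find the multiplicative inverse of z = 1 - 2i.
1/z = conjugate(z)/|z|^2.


|z|^2 = 1+4 = 5
1/z = (1 + 2i)/5

1/z = 0.2000 + 0.4000i


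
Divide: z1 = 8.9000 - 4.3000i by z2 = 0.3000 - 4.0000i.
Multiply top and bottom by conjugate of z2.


Conjugate of z2 = 0.3000 + 4.0000i
Numerator: (8.9000 - 4.3000i)(0.3000 + 4.0000i) = 19.8700 + 34.3100i
Denominator: 0.3^2 + (-4)^2 = 16.09
Result = (19.8700 + 34.3100i)/16.09

1.2349 + 2.1324i


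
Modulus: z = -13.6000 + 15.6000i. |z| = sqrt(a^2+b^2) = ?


|z| = sqrt((-13.6)^2 + 15.6^2) = sqrt(184.96 + 243.36) = sqrt(428.32) = 20.6959

|z| = 20.6959


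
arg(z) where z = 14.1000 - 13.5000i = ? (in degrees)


Re = 14.1, Im = -13.5
arg = atan2(-13.5, 14.1) = -43.7546 degrees

arg(z) = -43.7546 degrees


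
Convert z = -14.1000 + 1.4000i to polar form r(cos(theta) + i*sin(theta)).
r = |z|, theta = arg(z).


r = sqrt(198.81+1.96) = sqrt(200.77) = 14.1693
theta = atan2(1.4, -14.1) = 174.3296 degrees

r = 14.1693, theta = 174.3296 degrees


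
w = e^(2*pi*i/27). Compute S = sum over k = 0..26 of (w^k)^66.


The roots are w_k = w^k with w = e^(2*pi*i/27), and (w^k)^66 = (w^66)^k.
So S = 1 + u + u^2 + ... + u^(26) with u = w^66.
66 = 2*27 + 12, so 66 is not a multiple of 27: u = (w^27)^2 * w^12 = w^12 ≠ 1 (w is a primitive 27th root), while u^27 = (w^27)^66 = 1.
Geometric series: S = (1 - u^27)/(1 - u) = (1 - 1)/(1 - u) = 0

S = 0


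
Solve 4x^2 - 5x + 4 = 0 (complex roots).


disc = (-5)^2 - 4*4*4 = 25 - 64 = -39
sqrt(|disc|) = sqrt(39) = 6.2450
Real part = 5/(2*4) = 0.6250
Imag part = 6.2450/(2*4) = 0.7806

0.6250 ± 0.7806i


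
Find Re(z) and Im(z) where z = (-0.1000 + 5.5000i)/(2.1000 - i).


Multiply by conjugate: (-0.1000 + 5.5000i)(2.1000 + i) / (2.1^2 + (-1)^2)
Numerator real = -0.1*2.1 + 5.5*(-1) = -5.71
Numerator imag = 5.5*2.1 - (-0.1)*(-1) = 11.45
Denominator = 5.41
Re(z) = -5.71/5.41 = -1.0555
Im(z) = 11.45/5.41 = 2.1165

Re(z) = -1.0555, Im(z) = 2.1165


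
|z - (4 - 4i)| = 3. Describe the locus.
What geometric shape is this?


|z - z0| = r is a circle with center z0 and radius r.
Center = (4, -4), radius = 3

Circle with center (4, -4) and radius 3


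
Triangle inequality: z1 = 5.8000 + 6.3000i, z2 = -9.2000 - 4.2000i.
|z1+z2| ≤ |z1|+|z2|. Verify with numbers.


|z1| = sqrt(5.8^2 + 6.3^2) = sqrt(73.33) = 8.5633
|z2| = sqrt((-9.2)^2 + (-4.2)^2) = sqrt(102.28) = 10.1134
z1+z2 = -3.4000 + 2.1000i
|z1+z2| = sqrt(15.97) = 3.9962
|z1|+|z2| = 8.5633 + 10.1134 = 18.6767

|z1+z2| = 3.9962 ≤ |z1|+|z2| = 18.6767 (verified)


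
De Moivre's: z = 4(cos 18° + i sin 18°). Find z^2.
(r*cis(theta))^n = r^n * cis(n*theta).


r^2 = 4^2 = 16
n*theta = 2*18° = 36° = 36° (mod 360)
a = 16*cos(36°) = 12.9443
b = 16*sin(36°) = 9.4046

16 cis(36°) = 12.9443 + 9.4046i


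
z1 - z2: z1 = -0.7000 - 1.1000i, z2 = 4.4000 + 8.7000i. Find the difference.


Real: -0.7 - 4.4 = -5.1
Imag: -1.1 - 8.7 = -9.8

-5.1000 - 9.8000i


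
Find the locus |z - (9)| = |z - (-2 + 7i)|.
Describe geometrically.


Equal distances means the locus is the perpendicular bisector of z1 and z2.
Midpoint = ((9+(-2))/2, (0+7)/2) = (3.5000, 3.5000)

Perpendicular bisector through (3.5000, 3.5000)


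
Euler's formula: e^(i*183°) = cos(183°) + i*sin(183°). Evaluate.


cos(183°) = -0.9986
sin(183°) = -0.0523

e^(i*183°) = -0.9986 - 0.0523i


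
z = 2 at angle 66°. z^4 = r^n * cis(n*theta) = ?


r^4 = 2^4 = 16
n*theta = 4*66° = 264° = 264° (mod 360)
a = 16*cos(264°) = -1.6725
b = 16*sin(264°) = -15.9124

16 cis(264°) = -1.6725 - 15.9124i


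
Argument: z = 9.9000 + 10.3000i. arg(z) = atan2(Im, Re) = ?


Re = 9.9, Im = 10.3
arg = atan2(10.3, 9.9) = 46.1344 degrees

arg(z) = 46.1344 degrees


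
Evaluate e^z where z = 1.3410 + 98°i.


e^1.3410 = 3.8229
cos(98°) = -0.13917
sin(98°) = 0.99027
Real = 3.8229*(-0.13917) = -0.5320
Imag = 3.8229*0.99027 = 3.7857

-0.5320 + 3.7857i


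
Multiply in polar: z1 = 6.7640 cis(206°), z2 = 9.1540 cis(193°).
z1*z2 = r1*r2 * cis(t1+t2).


r = 6.7640 * 9.1540 = 61.9177
theta = 206° + 193° = 399° = 39° (mod 360)

61.9177 cis(39°)


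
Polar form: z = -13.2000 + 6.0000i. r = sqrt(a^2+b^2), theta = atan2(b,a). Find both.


r = sqrt(174.24+36) = sqrt(210.24) = 14.4997
theta = atan2(6, -13.2) = 155.5560 degrees

r = 14.4997, theta = 155.5560 degrees


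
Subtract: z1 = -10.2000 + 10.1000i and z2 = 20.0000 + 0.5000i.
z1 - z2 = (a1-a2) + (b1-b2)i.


Real: -10.2 - 20 = -30.2
Imag: 10.1 - 0.5 = 9.6

-30.2000 + 9.6000i


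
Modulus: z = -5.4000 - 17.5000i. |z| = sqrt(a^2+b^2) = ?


|z| = sqrt((-5.4)^2 + (-17.5)^2) = sqrt(29.16 + 306.25) = sqrt(335.41) = 18.3142

|z| = 18.3142


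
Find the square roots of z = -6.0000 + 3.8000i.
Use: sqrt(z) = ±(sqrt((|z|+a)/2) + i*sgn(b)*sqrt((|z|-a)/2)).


|z| = sqrt(36+14.44) = 7.1021
sqrt((|z|+a)/2) = sqrt((7.1021+(-6))/2) = sqrt(0.5511) = 0.7423
sqrt((|z|-a)/2) = sqrt((7.1021-(-6))/2) = sqrt(6.5511) = 2.5595

±(0.7423 + 2.5595i) i.e. 0.7423 + 2.5595i and -0.7423 - 2.5595i


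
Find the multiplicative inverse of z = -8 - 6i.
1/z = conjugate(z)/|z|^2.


|z|^2 = 64+36 = 100
1/z = (-8 + 6i)/100

1/z = -0.0800 + 0.0600i


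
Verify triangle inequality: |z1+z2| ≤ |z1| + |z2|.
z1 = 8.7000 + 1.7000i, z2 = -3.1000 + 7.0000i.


|z1| = sqrt(8.7^2 + 1.7^2) = sqrt(78.58) = 8.8645
|z2| = sqrt((-3.1)^2 + 7^2) = sqrt(58.61) = 7.6557
z1+z2 = 5.6000 + 8.7000i
|z1+z2| = sqrt(107.05) = 10.3465
|z1|+|z2| = 8.8645 + 7.6557 = 16.5202

|z1+z2| = 10.3465 ≤ |z1|+|z2| = 16.5202 (verified)


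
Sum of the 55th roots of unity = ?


The sum of all 55th roots of unity is 0.
Geometric series: (1 - w^55)/(1 - w) = (1-1)/(1-w) = 0 since w^55 = 1, w ≠ 1.
Alternatively: coefficient of z^54 in z^55 - 1 is 0.

0


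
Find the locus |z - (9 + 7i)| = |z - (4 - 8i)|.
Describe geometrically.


Equal distances means the locus is the perpendicular bisector of z1 and z2.
Midpoint = ((9+4)/2, (7+(-8))/2) = (6.5000, -0.5000)

Perpendicular bisector through (6.5000, -0.5000)


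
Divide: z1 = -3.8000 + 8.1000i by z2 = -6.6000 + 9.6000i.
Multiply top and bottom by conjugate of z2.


Conjugate of z2 = -6.6000 - 9.6000i
Numerator: (-3.8000 + 8.1000i)(-6.6000 - 9.6000i) = 102.8400 - 16.9800i
Denominator: (-6.6)^2 + 9.6^2 = 135.72
Result = (102.8400 - 16.9800i)/135.72

0.7577 - 0.1251i


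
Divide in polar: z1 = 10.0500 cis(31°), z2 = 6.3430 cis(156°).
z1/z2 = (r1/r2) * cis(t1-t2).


r = 10.0500 / 6.3430 = 1.5844
theta = 31° - 156° = -125° = 235° (mod 360)

1.5844 cis(235°)


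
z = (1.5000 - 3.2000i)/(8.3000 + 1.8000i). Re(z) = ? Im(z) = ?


Multiply by conjugate: (1.5000 - 3.2000i)(8.3000 - 1.8000i) / (8.3^2 + 1.8^2)
Numerator real = 1.5*8.3 - (3.2)*1.8 = 6.69
Numerator imag = -3.2*8.3 - 1.5*1.8 = -29.26
Denominator = 72.13
Re(z) = 6.69/72.13 = 0.0927
Im(z) = -29.26/72.13 = -0.4057

Re(z) = 0.0927, Im(z) = -0.4057


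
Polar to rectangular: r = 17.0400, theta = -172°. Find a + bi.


a = 17.0400*cos(-172°) = 17.0400*(-0.99027) = -16.8742
b = 17.0400*sin(-172°) = 17.0400*(-0.13917) = -2.3715

-16.8742 - 2.3715i


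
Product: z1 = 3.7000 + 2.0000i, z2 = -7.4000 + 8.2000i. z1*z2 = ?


Real = 3.7*(-7.4) - 2*8.2 = -27.38 - 16.4 = -43.78
Imag = 3.7*8.2 - (7.4)*2 = 30.34 - (14.8) = 15.54

-43.7800 + 15.5400i


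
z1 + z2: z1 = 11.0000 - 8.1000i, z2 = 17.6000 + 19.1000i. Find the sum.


Real: 11 + 17.6 = 28.6
Imag: -8.1 + 19.1 = 11

28.6000 + 11.0000i


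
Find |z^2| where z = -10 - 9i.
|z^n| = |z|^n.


|z| = sqrt(100+81) = sqrt(181) = 13.4536
|z^2| = |z|^2 = (sqrt(181))^2 = 181

|z^2| = 181


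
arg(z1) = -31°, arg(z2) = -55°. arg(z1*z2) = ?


arg(z1*z2) = -31° - 55° = -86°
Normalized to (-180°, 180°]: -86°

-86°


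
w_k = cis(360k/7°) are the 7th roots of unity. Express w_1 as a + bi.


Angle = 360*1/7 = 51.4286°
a = cos(51.4286°) = 0.6235
b = sin(51.4286°) = 0.7818

0.6235 + 0.7818i


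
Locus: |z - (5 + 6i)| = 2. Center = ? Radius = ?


|z - z0| = r is a circle with center z0 and radius r.
Center = (5, 6), radius = 2

Circle with center (5, 6) and radius 2


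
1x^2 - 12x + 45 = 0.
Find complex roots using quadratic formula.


disc = (-12)^2 - 4*1*45 = 144 - 180 = -36
sqrt(|disc|) = sqrt(36) = 6.0000
Real part = 12/(2*1) = 6.0000
Imag part = 6.0000/(2*1) = 3.0000

6.0000 ± 3.0000i


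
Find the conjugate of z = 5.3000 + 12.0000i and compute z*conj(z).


z_bar = 5.3000 - 12.0000i
z*z_bar = 5.3^2 + 12^2 = 28.09 + 144 = 172.09

z_bar = 5.3000 - 12.0000i, z*z_bar = 172.09


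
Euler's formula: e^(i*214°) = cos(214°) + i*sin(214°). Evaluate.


cos(214°) = -0.8290
sin(214°) = -0.5592

e^(i*214°) = -0.8290 - 0.5592i


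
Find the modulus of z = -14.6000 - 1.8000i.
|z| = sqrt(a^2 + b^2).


|z| = sqrt((-14.6)^2 + (-1.8)^2) = sqrt(213.16 + 3.24) = sqrt(216.4) = 14.7105

|z| = 14.7105


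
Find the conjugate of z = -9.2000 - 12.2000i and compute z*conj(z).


z_bar = -9.2000 + 12.2000i
z*z_bar = (-9.2)^2 + (-12.2)^2 = 84.64 + 148.84 = 233.48

z_bar = -9.2000 + 12.2000i, z*z_bar = 233.48


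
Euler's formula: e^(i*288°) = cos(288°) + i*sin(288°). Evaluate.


cos(288°) = 0.3090
sin(288°) = -0.9511

e^(i*288°) = 0.3090 - 0.9511i


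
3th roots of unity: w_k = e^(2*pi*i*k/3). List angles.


The 3th roots of unity are cis(360k/3°) for k=0..2
Angle step = 360/3 = 120°
Primitive root: cis(120°)
Primitive root = -0.5000 + 0.8660i

3 roots at angles: 0°, 120°, 240°


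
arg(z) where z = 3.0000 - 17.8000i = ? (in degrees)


Re = 3, Im = -17.8
arg = atan2(-17.8, 3) = -80.4333 degrees

arg(z) = -80.4333 degrees


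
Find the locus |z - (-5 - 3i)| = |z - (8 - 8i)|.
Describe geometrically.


Equal distances means the locus is the perpendicular bisector of z1 and z2.
Midpoint = ((-5+8)/2, (-3+(-8))/2) = (1.5000, -5.5000)

Perpendicular bisector through (1.5000, -5.5000)


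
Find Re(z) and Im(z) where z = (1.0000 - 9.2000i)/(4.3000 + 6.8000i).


Multiply by conjugate: (1.0000 - 9.2000i)(4.3000 - 6.8000i) / (4.3^2 + 6.8^2)
Numerator real = 1*4.3 - (9.2)*6.8 = -58.26
Numerator imag = -9.2*4.3 - 1*6.8 = -46.36
Denominator = 64.73
Re(z) = -58.26/64.73 = -0.9000
Im(z) = -46.36/64.73 = -0.7162

Re(z) = -0.9000, Im(z) = -0.7162


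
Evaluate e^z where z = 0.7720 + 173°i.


e^0.7720 = 2.1641
cos(173°) = -0.99255
sin(173°) = 0.12187
Real = 2.1641*(-0.99255) = -2.1480
Imag = 2.1641*0.12187 = 0.2637

-2.1480 + 0.2637i


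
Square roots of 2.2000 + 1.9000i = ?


|z| = sqrt(4.84+3.61) = 2.9069
sqrt((|z|+a)/2) = sqrt((2.9069+2.2)/2) = sqrt(2.5534) = 1.5979
sqrt((|z|-a)/2) = sqrt((2.9069-2.2)/2) = sqrt(0.3534) = 0.5945

±(1.5979 + 0.5945i) i.e. 1.5979 + 0.5945i and -1.5979 - 0.5945i


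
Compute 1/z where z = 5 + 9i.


|z|^2 = 25+81 = 106
1/z = (5 - 9i)/106

1/z = 0.0472 - 0.0849i


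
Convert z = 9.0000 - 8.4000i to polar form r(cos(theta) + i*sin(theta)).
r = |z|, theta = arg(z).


r = sqrt(81+70.56) = sqrt(151.56) = 12.3110
theta = atan2(-8.4, 9) = -43.0251 degrees

r = 12.3110, theta = -43.0251 degrees


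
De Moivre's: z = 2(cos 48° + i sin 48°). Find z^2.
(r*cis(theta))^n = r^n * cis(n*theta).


r^2 = 2^2 = 4
n*theta = 2*48° = 96° = 96° (mod 360)
a = 4*cos(96°) = -0.4181
b = 4*sin(96°) = 3.9781

4 cis(96°) = -0.4181 + 3.9781i


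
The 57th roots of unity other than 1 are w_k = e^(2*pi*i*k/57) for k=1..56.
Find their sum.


With w = e^(2*pi*i/57), all 57 of the 57th roots of unity w^0 = 1, w, ..., w^(56) sum to 0: 1 + w + ... + w^(56) = (1 - w^57)/(1 - w) = 0 since w^57 = 1, w ≠ 1.
Removing the root 1: w + w^2 + ... + w^(56) = 0 - 1 = -1

Sum = -1


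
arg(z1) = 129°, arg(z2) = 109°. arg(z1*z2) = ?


arg(z1*z2) = 129° + 109° = 238°
Normalized to (-180°, 180°]: -122°

-122°


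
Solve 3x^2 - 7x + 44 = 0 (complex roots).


disc = (-7)^2 - 4*3*44 = 49 - 528 = -479
sqrt(|disc|) = sqrt(479) = 21.8861
Real part = 7/(2*3) = 1.1667
Imag part = 21.8861/(2*3) = 3.6477

1.1667 ± 3.6477i


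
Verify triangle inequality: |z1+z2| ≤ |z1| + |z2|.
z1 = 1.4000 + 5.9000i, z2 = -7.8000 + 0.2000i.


|z1| = sqrt(1.4^2 + 5.9^2) = sqrt(36.77) = 6.0638
|z2| = sqrt((-7.8)^2 + 0.2^2) = sqrt(60.88) = 7.8026
z1+z2 = -6.4000 + 6.1000i
|z1+z2| = sqrt(78.17) = 8.8414
|z1|+|z2| = 6.0638 + 7.8026 = 13.8664

|z1+z2| = 8.8414 ≤ |z1|+|z2| = 13.8664 (verified)


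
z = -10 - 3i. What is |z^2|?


|z| = sqrt(100+9) = sqrt(109) = 10.4403
|z^2| = |z|^2 = (sqrt(109))^2 = 109

|z^2| = 109


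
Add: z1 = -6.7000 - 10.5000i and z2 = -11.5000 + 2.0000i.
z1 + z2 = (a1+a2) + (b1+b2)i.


Real: -6.7 - 11.5 = -18.2
Imag: -10.5 + 2 = -8.5

-18.2000 - 8.5000i


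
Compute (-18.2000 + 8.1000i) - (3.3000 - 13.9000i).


Real: -18.2 - 3.3 = -21.5
Imag: 8.1 + 13.9 = 22

-21.5000 + 22.0000i


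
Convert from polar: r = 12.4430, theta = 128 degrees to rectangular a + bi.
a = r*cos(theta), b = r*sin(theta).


a = 12.4430*cos(128°) = 12.4430*(-0.61566) = -7.6607
b = 12.4430*sin(128°) = 12.4430*0.78801 = 9.8052

-7.6607 + 9.8052i


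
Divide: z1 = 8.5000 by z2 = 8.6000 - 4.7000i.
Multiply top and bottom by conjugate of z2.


Conjugate of z2 = 8.6000 + 4.7000i
Numerator: (8.5000)(8.6000 + 4.7000i) = 73.1000 + 39.9500i
Denominator: 8.6^2 + (-4.7)^2 = 96.05
Result = (73.1000 + 39.9500i)/96.05

0.7611 + 0.4159i


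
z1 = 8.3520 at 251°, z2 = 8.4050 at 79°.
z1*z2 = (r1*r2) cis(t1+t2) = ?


r = 8.3520 * 8.4050 = 70.1986
theta = 251° + 79° = 330° = 330° (mod 360)

70.1986 cis(330°)


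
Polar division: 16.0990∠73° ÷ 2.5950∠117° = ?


r = 16.0990 / 2.5950 = 6.2039
theta = 73° - 117° = -44° = 316° (mod 360)

6.2039 cis(316°)


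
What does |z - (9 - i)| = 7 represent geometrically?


|z - z0| = r is a circle with center z0 and radius r.
Center = (9, -1), radius = 7

Circle with center (9, -1) and radius 7


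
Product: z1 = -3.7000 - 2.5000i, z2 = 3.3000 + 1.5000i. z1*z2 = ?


Real = -3.7*3.3 - (-2.5)*1.5 = -12.21 - (-3.75) = -8.46
Imag = -3.7*1.5 + 3.3*(-2.5) = -5.55 - (8.25) = -13.8

-8.4600 - 13.8000i


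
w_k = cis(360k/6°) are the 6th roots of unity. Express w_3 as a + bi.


Angle = 360*3/6 = 180°
a = cos(180°) = -1.0000
b = sin(180°) = 0

-1.0000 + 0i


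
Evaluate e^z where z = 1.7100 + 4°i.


e^1.7100 = 5.5290
cos(4°) = 0.99756
sin(4°) = 0.06976
Real = 5.5290*0.99756 = 5.5155
Imag = 5.5290*0.06976 = 0.3857

5.5155 + 0.3857i


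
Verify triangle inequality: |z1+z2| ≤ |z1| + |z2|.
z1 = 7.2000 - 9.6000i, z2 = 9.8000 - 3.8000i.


|z1| = sqrt(7.2^2 + (-9.6)^2) = sqrt(144) = 12.0000
|z2| = sqrt(9.8^2 + (-3.8)^2) = sqrt(110.48) = 10.5109
z1+z2 = 17.0000 - 13.4000i
|z1+z2| = sqrt(468.56) = 21.6462
|z1|+|z2| = 12.0000 + 10.5109 = 22.5109

|z1+z2| = 21.6462 ≤ |z1|+|z2| = 22.5109 (verified)


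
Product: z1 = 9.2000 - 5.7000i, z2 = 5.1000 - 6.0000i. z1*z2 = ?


Real = 9.2*5.1 - (-5.7)*(-6) = 46.92 - 34.2 = 12.72
Imag = 9.2*(-6) + 5.1*(-5.7) = -55.2 - (29.07) = -84.27

12.7200 - 84.2700i


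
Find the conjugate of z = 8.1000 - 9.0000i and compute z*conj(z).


z_bar = 8.1000 + 9.0000i
z*z_bar = 8.1^2 + (-9)^2 = 65.61 + 81 = 146.61

z_bar = 8.1000 + 9.0000i, z*z_bar = 146.61


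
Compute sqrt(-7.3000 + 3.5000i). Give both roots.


|z| = sqrt(53.29+12.25) = 8.0957
sqrt((|z|+a)/2) = sqrt((8.0957+(-7.3))/2) = sqrt(0.3978) = 0.6307
sqrt((|z|-a)/2) = sqrt((8.0957-(-7.3))/2) = sqrt(7.6978) = 2.7745

±(0.6307 + 2.7745i) i.e. 0.6307 + 2.7745i and -0.6307 - 2.7745i


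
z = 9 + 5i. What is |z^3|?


|z| = sqrt(81+25) = sqrt(106) = 10.2956
|z^3| = |z|^3 = (sqrt(106))^3 = 106*sqrt(106)

|z^3| = 106*sqrt(106) ≈ 1091.3368


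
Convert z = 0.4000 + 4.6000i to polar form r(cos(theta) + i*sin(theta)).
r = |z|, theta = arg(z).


r = sqrt(0.16+21.16) = sqrt(21.32) = 4.6174
theta = atan2(4.6, 0.4) = 85.0303 degrees

r = 4.6174, theta = 85.0303 degrees


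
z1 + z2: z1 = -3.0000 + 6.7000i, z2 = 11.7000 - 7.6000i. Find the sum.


Real: -3 + 11.7 = 8.7
Imag: 6.7 - 7.6 = -0.9

8.7000 - 0.9000i


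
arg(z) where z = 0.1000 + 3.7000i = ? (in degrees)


Re = 0.1, Im = 3.7
arg = atan2(3.7, 0.1) = 88.4518 degrees

arg(z) = 88.4518 degrees


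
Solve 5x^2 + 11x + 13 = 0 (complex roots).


disc = 11^2 - 4*5*13 = 121 - 260 = -139
sqrt(|disc|) = sqrt(139) = 11.7898
Real part = -11/(2*5) = -1.1000
Imag part = 11.7898/(2*5) = 1.1790

-1.1000 ± 1.1790i


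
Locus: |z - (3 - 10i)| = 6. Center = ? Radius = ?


|z - z0| = r is a circle with center z0 and radius r.
Center = (3, -10), radius = 6

Circle with center (3, -10) and radius 6


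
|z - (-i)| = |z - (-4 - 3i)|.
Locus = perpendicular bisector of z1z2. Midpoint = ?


Equal distances means the locus is the perpendicular bisector of z1 and z2.
Midpoint = ((0+(-4))/2, (-1+(-3))/2) = (-2.0000, -2.0000)

Perpendicular bisector through (-2.0000, -2.0000)


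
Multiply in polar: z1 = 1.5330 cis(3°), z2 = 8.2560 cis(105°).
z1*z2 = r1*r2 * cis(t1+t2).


r = 1.5330 * 8.2560 = 12.6564
theta = 3° + 105° = 108° = 108° (mod 360)

12.6564 cis(108°)


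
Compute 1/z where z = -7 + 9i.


|z|^2 = 49+81 = 130
1/z = (-7 - 9i)/130

1/z = -0.0538 - 0.0692i


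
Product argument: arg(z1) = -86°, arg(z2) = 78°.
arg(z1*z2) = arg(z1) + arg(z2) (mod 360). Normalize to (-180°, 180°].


arg(z1*z2) = -86° + 78° = -8°
Normalized to (-180°, 180°]: -8°

-8°


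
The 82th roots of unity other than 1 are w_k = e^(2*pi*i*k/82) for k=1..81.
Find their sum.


With w = e^(2*pi*i/82), all 82 of the 82th roots of unity w^0 = 1, w, ..., w^(81) sum to 0: 1 + w + ... + w^(81) = (1 - w^82)/(1 - w) = 0 since w^82 = 1, w ≠ 1.
Removing the root 1: w + w^2 + ... + w^(81) = 0 - 1 = -1

Sum = -1


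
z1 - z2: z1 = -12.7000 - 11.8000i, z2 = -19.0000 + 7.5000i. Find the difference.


Real: -12.7 + 19 = 6.3
Imag: -11.8 - 7.5 = -19.3

6.3000 - 19.3000i


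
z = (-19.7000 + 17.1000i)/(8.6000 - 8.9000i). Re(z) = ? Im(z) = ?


Multiply by conjugate: (-19.7000 + 17.1000i)(8.6000 + 8.9000i) / (8.6^2 + (-8.9)^2)
Numerator real = -19.7*8.6 + 17.1*(-8.9) = -321.61
Numerator imag = 17.1*8.6 - (-19.7)*(-8.9) = -28.27
Denominator = 153.17
Re(z) = -321.61/153.17 = -2.0997
Im(z) = -28.27/153.17 = -0.1846

Re(z) = -2.0997, Im(z) = -0.1846


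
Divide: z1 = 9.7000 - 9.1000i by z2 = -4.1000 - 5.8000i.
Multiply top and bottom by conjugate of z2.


Conjugate of z2 = -4.1000 + 5.8000i
Numerator: (9.7000 - 9.1000i)(-4.1000 + 5.8000i) = 13.0100 + 93.5700i
Denominator: (-4.1)^2 + (-5.8)^2 = 50.45
Result = (13.0100 + 93.5700i)/50.45

0.2579 + 1.8547i


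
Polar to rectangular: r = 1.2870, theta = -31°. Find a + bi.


a = 1.2870*cos(-31°) = 1.2870*0.8572 = 1.1032
b = 1.2870*sin(-31°) = 1.2870*(-0.51504) = -0.6629

1.1032 - 0.6629i


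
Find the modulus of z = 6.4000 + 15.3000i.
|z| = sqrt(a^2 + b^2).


|z| = sqrt(6.4^2 + 15.3^2) = sqrt(40.96 + 234.09) = sqrt(275.05) = 16.5846

|z| = 16.5846


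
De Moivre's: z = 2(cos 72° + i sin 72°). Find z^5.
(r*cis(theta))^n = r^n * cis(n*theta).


r^5 = 2^5 = 32
n*theta = 5*72° = 360° = 0° (mod 360)
a = 32*cos(0°) = 32.0000
b = 32*sin(0°) = 0

32 cis(0°) = 32.0000 + 0i


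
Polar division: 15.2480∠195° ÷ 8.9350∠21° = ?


r = 15.2480 / 8.9350 = 1.7065
theta = 195° - 21° = 174° = 174° (mod 360)

1.7065 cis(174°)


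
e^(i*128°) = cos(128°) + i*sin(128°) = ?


cos(128°) = -0.6157
sin(128°) = 0.7880

e^(i*128°) = -0.6157 + 0.7880i


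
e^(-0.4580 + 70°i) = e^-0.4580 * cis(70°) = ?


e^-0.4580 = 0.6325
cos(70°) = 0.342
sin(70°) = 0.9397
Real = 0.6325*0.342 = 0.2163
Imag = 0.6325*0.9397 = 0.5944

0.2163 + 0.5944i


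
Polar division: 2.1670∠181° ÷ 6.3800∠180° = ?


r = 2.1670 / 6.3800 = 0.3397
theta = 181° - 180° = 1° = 1° (mod 360)

0.3397 cis(1°)


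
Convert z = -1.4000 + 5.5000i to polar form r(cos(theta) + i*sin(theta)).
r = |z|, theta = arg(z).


r = sqrt(1.96+30.25) = sqrt(32.21) = 5.6754
theta = atan2(5.5, -1.4) = 104.2811 degrees

r = 5.6754, theta = 104.2811 degrees


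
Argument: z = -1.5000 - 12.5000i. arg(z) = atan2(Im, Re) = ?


Re = -1.5, Im = -12.5
arg = atan2(-12.5, -1.5) = -96.8428 degrees

arg(z) = -96.8428 degrees


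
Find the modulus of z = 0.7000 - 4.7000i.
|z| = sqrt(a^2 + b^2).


|z| = sqrt(0.7^2 + (-4.7)^2) = sqrt(0.49 + 22.09) = sqrt(22.58) = 4.7518

|z| = 4.7518


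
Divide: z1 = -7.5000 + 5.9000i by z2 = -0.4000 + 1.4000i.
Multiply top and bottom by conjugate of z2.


Conjugate of z2 = -0.4000 - 1.4000i
Numerator: (-7.5000 + 5.9000i)(-0.4000 - 1.4000i) = 11.2600 + 8.1400i
Denominator: (-0.4)^2 + 1.4^2 = 2.12
Result = (11.2600 + 8.1400i)/2.12

5.3113 + 3.8396i


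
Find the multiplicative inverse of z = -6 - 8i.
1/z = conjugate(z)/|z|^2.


|z|^2 = 36+64 = 100
1/z = (-6 + 8i)/100

1/z = -0.0600 + 0.0800i


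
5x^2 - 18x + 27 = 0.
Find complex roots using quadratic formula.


disc = (-18)^2 - 4*5*27 = 324 - 540 = -216
sqrt(|disc|) = sqrt(216) = 14.6969
Real part = 18/(2*5) = 1.8000
Imag part = 14.6969/(2*5) = 1.4697

1.8000 ± 1.4697i


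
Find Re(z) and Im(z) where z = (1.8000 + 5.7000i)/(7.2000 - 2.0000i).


Multiply by conjugate: (1.8000 + 5.7000i)(7.2000 + 2.0000i) / (7.2^2 + (-2)^2)
Numerator real = 1.8*7.2 + 5.7*(-2) = 1.56
Numerator imag = 5.7*7.2 - 1.8*(-2) = 44.64
Denominator = 55.84
Re(z) = 1.56/55.84 = 0.0279
Im(z) = 44.64/55.84 = 0.7994

Re(z) = 0.0279, Im(z) = 0.7994


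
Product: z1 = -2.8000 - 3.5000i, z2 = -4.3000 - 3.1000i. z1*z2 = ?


Real = -2.8*(-4.3) - (-3.5)*(-3.1) = 12.04 - 10.85 = 1.19
Imag = -2.8*(-3.1) - (4.3)*(-3.5) = 8.68 + 15.05 = 23.73

1.1900 + 23.7300i


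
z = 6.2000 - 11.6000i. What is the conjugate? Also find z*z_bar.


z_bar = 6.2000 + 11.6000i
z*z_bar = 6.2^2 + (-11.6)^2 = 38.44 + 134.56 = 173

z_bar = 6.2000 + 11.6000i, z*z_bar = 173


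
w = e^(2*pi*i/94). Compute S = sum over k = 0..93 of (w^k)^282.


The roots are w_k = w^k with w = e^(2*pi*i/94), and (w^k)^282 = (w^282)^k.
So S = 1 + u + u^2 + ... + u^(93) with u = w^282.
282 = 3*94 + 0, so 282 is a multiple of 94 and u = (w^94)^3 = 1.
Every one of the 94 terms equals 1: S = 94

S = 94


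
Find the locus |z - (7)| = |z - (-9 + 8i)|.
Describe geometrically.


Equal distances means the locus is the perpendicular bisector of z1 and z2.
Midpoint = ((7+(-9))/2, (0+8)/2) = (-1.0000, 4.0000)

Perpendicular bisector through (-1.0000, 4.0000)


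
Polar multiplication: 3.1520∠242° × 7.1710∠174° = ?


r = 3.1520 * 7.1710 = 22.6030
theta = 242° + 174° = 416° = 56° (mod 360)

22.6030 cis(56°)


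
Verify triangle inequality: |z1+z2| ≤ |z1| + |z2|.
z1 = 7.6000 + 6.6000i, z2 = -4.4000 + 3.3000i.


|z1| = sqrt(7.6^2 + 6.6^2) = sqrt(101.32) = 10.0658
|z2| = sqrt((-4.4)^2 + 3.3^2) = sqrt(30.25) = 5.5000
z1+z2 = 3.2000 + 9.9000i
|z1+z2| = sqrt(108.25) = 10.4043
|z1|+|z2| = 10.0658 + 5.5000 = 15.5658

|z1+z2| = 10.4043 ≤ |z1|+|z2| = 15.5658 (verified)


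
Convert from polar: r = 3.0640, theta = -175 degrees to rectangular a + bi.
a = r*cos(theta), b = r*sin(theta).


a = 3.0640*cos(-175°) = 3.0640*(-0.99619) = -3.0523
b = 3.0640*sin(-175°) = 3.0640*(-0.087156) = -0.2670

-3.0523 - 0.2670i


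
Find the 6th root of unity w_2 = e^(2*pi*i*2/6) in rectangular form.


Angle = 360*2/6 = 120°
a = cos(120°) = -0.5000
b = sin(120°) = 0.8660

-0.5000 + 0.8660i


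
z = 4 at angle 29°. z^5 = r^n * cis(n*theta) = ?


r^5 = 4^5 = 1024
n*theta = 5*29° = 145° = 145° (mod 360)
a = 1024*cos(145°) = -838.8117
b = 1024*sin(145°) = 587.3423

1024 cis(145°) = -838.8117 + 587.3423i


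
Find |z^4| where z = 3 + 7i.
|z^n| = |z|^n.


|z| = sqrt(9+49) = sqrt(58) = 7.6158
|z^4| = |z|^4 = (sqrt(58))^4 = 58^2 = 3364

|z^4| = 3364


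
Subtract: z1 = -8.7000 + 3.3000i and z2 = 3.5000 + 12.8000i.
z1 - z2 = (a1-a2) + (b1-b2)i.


Real: -8.7 - 3.5 = -12.2
Imag: 3.3 - 12.8 = -9.5

-12.2000 - 9.5000i


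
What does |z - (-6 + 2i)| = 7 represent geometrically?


|z - z0| = r is a circle with center z0 and radius r.
Center = (-6, 2), radius = 7

Circle with center (-6, 2) and radius 7


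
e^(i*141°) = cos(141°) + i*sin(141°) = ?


cos(141°) = -0.7771
sin(141°) = 0.6293

e^(i*141°) = -0.7771 + 0.6293i


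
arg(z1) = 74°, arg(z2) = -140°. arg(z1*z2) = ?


arg(z1*z2) = 74° - 140° = -66°
Normalized to (-180°, 180°]: -66°

-66°


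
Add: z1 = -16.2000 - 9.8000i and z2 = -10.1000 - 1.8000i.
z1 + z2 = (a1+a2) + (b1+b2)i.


Real: -16.2 - 10.1 = -26.3
Imag: -9.8 - 1.8 = -11.6

-26.3000 - 11.6000i


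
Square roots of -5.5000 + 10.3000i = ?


|z| = sqrt(30.25+106.09) = 11.6765
sqrt((|z|+a)/2) = sqrt((11.6765+(-5.5))/2) = sqrt(3.0882) = 1.7573
sqrt((|z|-a)/2) = sqrt((11.6765-(-5.5))/2) = sqrt(8.5882) = 2.9306

±(1.7573 + 2.9306i) i.e. 1.7573 + 2.9306i and -1.7573 - 2.9306i


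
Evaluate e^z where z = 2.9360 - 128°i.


e^2.9360 = 18.84033
cos(-128°) = -0.615661
sin(-128°) = -0.78801
Real = 18.84033*(-0.615661) = -11.5993
Imag = 18.84033*(-0.78801) = -14.8464

-11.5993 - 14.8464i


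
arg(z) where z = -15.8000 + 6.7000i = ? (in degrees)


Re = -15.8, Im = 6.7
arg = atan2(6.7, -15.8) = 157.0206 degrees

arg(z) = 157.0206 degrees


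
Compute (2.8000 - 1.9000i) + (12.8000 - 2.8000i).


Real: 2.8 + 12.8 = 15.6
Imag: -1.9 - 2.8 = -4.7

15.6000 - 4.7000i


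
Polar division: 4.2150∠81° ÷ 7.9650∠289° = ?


r = 4.2150 / 7.9650 = 0.5292
theta = 81° - 289° = -208° = 152° (mod 360)

0.5292 cis(152°)


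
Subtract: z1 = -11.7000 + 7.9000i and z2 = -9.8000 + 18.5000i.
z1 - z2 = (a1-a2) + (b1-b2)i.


Real: -11.7 + 9.8 = -1.9
Imag: 7.9 - 18.5 = -10.6

-1.9000 - 10.6000i


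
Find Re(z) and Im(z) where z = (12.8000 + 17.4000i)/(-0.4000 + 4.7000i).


Multiply by conjugate: (12.8000 + 17.4000i)(-0.4000 - 4.7000i) / ((-0.4)^2 + 4.7^2)
Numerator real = 12.8*(-0.4) + 17.4*4.7 = 76.66
Numerator imag = 17.4*(-0.4) - 12.8*4.7 = -67.12
Denominator = 22.25
Re(z) = 76.66/22.25 = 3.4454
Im(z) = -67.12/22.25 = -3.0166

Re(z) = 3.4454, Im(z) = -3.0166


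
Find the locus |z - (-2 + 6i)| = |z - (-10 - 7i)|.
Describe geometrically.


Equal distances means the locus is the perpendicular bisector of z1 and z2.
Midpoint = ((-2+(-10))/2, (6+(-7))/2) = (-6.0000, -0.5000)

Perpendicular bisector through (-6.0000, -0.5000)


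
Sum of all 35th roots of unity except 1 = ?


With w = e^(2*pi*i/35), all 35 of the 35th roots of unity w^0 = 1, w, ..., w^(34) sum to 0: 1 + w + ... + w^(34) = (1 - w^35)/(1 - w) = 0 since w^35 = 1, w ≠ 1.
Removing the root 1: w + w^2 + ... + w^(34) = 0 - 1 = -1

Sum = -1


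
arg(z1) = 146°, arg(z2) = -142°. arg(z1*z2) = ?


arg(z1*z2) = 146° - 142° = 4°
Normalized to (-180°, 180°]: 4°

4°


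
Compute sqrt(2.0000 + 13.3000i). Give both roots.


|z| = sqrt(4+176.89) = 13.4495
sqrt((|z|+a)/2) = sqrt((13.4495+2)/2) = sqrt(7.7248) = 2.7793
sqrt((|z|-a)/2) = sqrt((13.4495-2)/2) = sqrt(5.7248) = 2.3926

±(2.7793 + 2.3926i) i.e. 2.7793 + 2.3926i and -2.7793 - 2.3926i


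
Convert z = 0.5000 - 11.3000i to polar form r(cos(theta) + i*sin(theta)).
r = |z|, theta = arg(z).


r = sqrt(0.25+127.69) = sqrt(127.94) = 11.3111
theta = atan2(-11.3, 0.5) = -87.4664 degrees

r = 11.3111, theta = -87.4664 degrees


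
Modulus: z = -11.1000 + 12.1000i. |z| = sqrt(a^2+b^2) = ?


|z| = sqrt((-11.1)^2 + 12.1^2) = sqrt(123.21 + 146.41) = sqrt(269.62) = 16.4201

|z| = 16.4201


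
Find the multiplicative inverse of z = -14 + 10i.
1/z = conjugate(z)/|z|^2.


|z|^2 = 196+100 = 296
1/z = (-14 - 10i)/296

1/z = -0.0473 - 0.0338i


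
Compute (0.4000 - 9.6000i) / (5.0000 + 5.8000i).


Conjugate of z2 = 5.0000 - 5.8000i
Numerator: (0.4000 - 9.6000i)(5.0000 - 5.8000i) = -53.6800 - 50.3200i
Denominator: 5^2 + 5.8^2 = 58.64
Result = (-53.6800 - 50.3200i)/58.64

-0.9154 - 0.8581i


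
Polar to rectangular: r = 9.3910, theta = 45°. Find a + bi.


a = 9.3910*cos(45°) = 9.3910*0.7071 = 6.6404
b = 9.3910*sin(45°) = 9.3910*0.7071 = 6.6404

6.6404 + 6.6404i


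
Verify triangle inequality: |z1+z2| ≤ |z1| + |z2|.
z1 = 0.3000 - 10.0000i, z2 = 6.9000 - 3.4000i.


|z1| = sqrt(0.3^2 + (-10)^2) = sqrt(100.09) = 10.0045
|z2| = sqrt(6.9^2 + (-3.4)^2) = sqrt(59.17) = 7.6922
z1+z2 = 7.2000 - 13.4000i
|z1+z2| = sqrt(231.4) = 15.2118
|z1|+|z2| = 10.0045 + 7.6922 = 17.6967

|z1+z2| = 15.2118 ≤ |z1|+|z2| = 17.6967 (verified)


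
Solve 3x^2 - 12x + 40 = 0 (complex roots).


disc = (-12)^2 - 4*3*40 = 144 - 480 = -336
sqrt(|disc|) = sqrt(336) = 18.3303
Real part = 12/(2*3) = 2.0000
Imag part = 18.3303/(2*3) = 3.0551

2.0000 ± 3.0551i


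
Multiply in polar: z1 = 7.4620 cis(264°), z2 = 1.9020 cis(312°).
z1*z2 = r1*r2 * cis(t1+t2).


r = 7.4620 * 1.9020 = 14.1927
theta = 264° + 312° = 576° = 216° (mod 360)

14.1927 cis(216°)


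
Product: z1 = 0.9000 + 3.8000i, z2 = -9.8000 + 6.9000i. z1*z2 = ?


Real = 0.9*(-9.8) - 3.8*6.9 = -8.82 - 26.22 = -35.04
Imag = 0.9*6.9 - (9.8)*3.8 = 6.21 - (37.24) = -31.03

-35.0400 - 31.0300i


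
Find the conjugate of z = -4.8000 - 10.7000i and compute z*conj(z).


z_bar = -4.8000 + 10.7000i
z*z_bar = (-4.8)^2 + (-10.7)^2 = 23.04 + 114.49 = 137.53

z_bar = -4.8000 + 10.7000i, z*z_bar = 137.53


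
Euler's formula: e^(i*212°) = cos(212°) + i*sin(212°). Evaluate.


cos(212°) = -0.8480
sin(212°) = -0.5299

e^(i*212°) = -0.8480 - 0.5299i


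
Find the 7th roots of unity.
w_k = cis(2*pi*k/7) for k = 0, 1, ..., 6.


The 7th roots of unity are cis(360k/7°) for k=0..6
Angle step = 360/7 = 51.4286°
Primitive root: cis(51.4286°)
Primitive root = 0.6235 + 0.7818i

7 roots at angles: 0°, 51.4286°, 102.8571°, 154.2857°, 205.7143°, 257.1429°, 308.5714°


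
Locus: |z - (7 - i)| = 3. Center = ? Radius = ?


|z - z0| = r is a circle with center z0 and radius r.
Center = (7, -1), radius = 3

Circle with center (7, -1) and radius 3


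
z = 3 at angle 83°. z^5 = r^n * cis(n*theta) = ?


r^5 = 3^5 = 243
n*theta = 5*83° = 415° = 55° (mod 360)
a = 243*cos(55°) = 139.3791
b = 243*sin(55°) = 199.0539

243 cis(55°) = 139.3791 + 199.0539i


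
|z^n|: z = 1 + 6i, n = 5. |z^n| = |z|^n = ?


|z| = sqrt(1+36) = sqrt(37) = 6.0828
|z^5| = |z|^5 = (sqrt(37))^5 = 37^2 * sqrt(37) = 1369*sqrt(37)

|z^5| = 1369*sqrt(37) ≈ 8327.3019


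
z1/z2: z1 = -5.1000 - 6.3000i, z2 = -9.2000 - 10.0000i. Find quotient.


Conjugate of z2 = -9.2000 + 10.0000i
Numerator: (-5.1000 - 6.3000i)(-9.2000 + 10.0000i) = 109.9200 + 6.9600i
Denominator: (-9.2)^2 + (-10)^2 = 184.64
Result = (109.9200 + 6.9600i)/184.64

0.5953 + 0.0377i
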